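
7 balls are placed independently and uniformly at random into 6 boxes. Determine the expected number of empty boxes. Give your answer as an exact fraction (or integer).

Let Xⱼ=1 if box j is empty. P(Xⱼ=1) = ((6-1)/6)^7 = 78125/279936.
By linearity, E[#empty] = 6·78125/279936 = 78125/46656.

78125/46656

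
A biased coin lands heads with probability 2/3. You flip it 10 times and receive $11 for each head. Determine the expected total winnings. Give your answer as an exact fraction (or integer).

E[#heads] = 10·2/3 = 20/3 (linearity over flips).
E[winnings] = 11·20/3 = 220/3.

220/3 dollars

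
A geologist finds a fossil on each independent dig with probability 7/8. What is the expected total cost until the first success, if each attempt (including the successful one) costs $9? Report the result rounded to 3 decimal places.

$10.286

E[#attempts] = 1/p = 8/7; E[cost] = 9·8/7 = 72/7.
≈ 10.286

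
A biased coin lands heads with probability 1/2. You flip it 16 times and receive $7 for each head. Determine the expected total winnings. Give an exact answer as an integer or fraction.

E[#heads] = 16·1/2 = 8 (linearity over flips).
E[winnings] = 7·8 = 56.

$56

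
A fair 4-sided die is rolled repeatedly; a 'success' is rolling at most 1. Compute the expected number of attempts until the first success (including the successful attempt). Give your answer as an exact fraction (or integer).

For a geometric distribution, E[trials] = 1/p = 1/(1/4) = 4.

4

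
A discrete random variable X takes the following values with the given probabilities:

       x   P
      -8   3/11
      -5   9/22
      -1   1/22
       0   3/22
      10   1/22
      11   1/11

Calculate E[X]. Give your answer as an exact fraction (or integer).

E[X] = (3/11)·(-8) + (9/22)·(-5) + (1/22)·(-1) + (3/22)·0 + (1/22)·10 + (1/11)·11
     = -31/11

-31/11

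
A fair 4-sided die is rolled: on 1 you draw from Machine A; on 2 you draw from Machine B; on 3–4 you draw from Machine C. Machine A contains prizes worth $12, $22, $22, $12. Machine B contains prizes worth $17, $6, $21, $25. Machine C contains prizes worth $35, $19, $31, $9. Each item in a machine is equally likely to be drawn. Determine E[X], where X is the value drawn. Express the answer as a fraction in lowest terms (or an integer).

325/16 dollars

E[X | Machine A] = (12 + 22 + 22 + 12)/4 = 17
E[X | Machine B] = (17 + 6 + 21 + 25)/4 = 69/4
E[X | Machine C] = (35 + 19 + 31 + 9)/4 = 47/2
E[X] = (1/4)·17 + (1/4)·69/4 + (1/2)·47/2 = 325/16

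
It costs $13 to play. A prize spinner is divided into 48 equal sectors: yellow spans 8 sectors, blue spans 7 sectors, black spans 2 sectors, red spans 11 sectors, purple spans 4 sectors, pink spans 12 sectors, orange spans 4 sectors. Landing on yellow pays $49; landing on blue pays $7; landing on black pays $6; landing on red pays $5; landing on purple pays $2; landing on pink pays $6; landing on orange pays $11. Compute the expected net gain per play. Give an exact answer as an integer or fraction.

E[payout] = (8/48)·49 + (7/48)·7 + (2/48)·6 + (11/48)·5 + (4/48)·2 + (12/48)·6 + (4/48)·11 = 79/6
Expected profit = 79/6 − 13 = 1/6

1/6 dollars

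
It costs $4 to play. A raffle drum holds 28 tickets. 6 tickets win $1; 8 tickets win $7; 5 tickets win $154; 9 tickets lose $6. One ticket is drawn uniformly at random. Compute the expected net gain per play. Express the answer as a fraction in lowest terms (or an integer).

333/14 dollars

E[payout] = (6/28)·1 + (8/28)·7 + (5/28)·154 + (9/28)·(-6) = 389/14
Expected profit = 389/14 − 4 = 333/14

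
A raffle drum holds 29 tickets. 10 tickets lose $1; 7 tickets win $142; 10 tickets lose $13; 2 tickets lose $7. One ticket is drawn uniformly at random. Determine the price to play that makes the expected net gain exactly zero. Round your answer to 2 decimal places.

E[payout] = (10/29)·(-1) + (7/29)·142 + (10/29)·(-13) + (2/29)·(-7) = 840/29
Fair fee = E[payout] = 840/29 ≈ $28.97

$28.97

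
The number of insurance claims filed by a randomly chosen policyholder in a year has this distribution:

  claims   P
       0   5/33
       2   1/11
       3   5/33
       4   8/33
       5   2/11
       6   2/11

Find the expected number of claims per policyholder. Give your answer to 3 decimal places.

3.606

E[X] = (5/33)·0 + (1/11)·2 + (5/33)·3 + (8/33)·4 + (2/11)·5 + (2/11)·6
     = 119/33 ≈ 3.606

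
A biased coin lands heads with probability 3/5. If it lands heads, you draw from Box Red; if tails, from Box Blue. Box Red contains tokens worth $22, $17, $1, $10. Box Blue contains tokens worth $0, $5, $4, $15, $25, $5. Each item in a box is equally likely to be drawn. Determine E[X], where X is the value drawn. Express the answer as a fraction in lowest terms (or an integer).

E[X | Box Red] = (22 + 17 + 1 + 10)/4 = 25/2
E[X | Box Blue] = (0 + 5 + 4 + 15 + 25 + 5)/6 = 9
E[X] = (3/5)·25/2 + (2/5)·9 = 111/10

111/10 dollars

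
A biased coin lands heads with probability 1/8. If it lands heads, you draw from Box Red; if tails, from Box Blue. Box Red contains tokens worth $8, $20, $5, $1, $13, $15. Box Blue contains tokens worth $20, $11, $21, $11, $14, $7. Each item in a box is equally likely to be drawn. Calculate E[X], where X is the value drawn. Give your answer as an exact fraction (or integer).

325/24 dollars

E[X | Box Red] = (8 + 20 + 5 + 1 + 13 + 15)/6 = 31/3
E[X | Box Blue] = (20 + 11 + 21 + 11 + 14 + 7)/6 = 14
E[X] = (1/8)·31/3 + (7/8)·14 = 325/24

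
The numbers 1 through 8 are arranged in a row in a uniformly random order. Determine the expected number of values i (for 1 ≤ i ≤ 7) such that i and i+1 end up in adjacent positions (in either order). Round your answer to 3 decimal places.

1.750

For each i ∈ {1,…,7}, let Xᵢ = 1 if i and i+1 are adjacent. P(Xᵢ=1) = 2·(8−1)!/8! = 2/8.
By linearity, E[ΣXᵢ] = (7)·(2/8) = 7/4.
≈ 1.750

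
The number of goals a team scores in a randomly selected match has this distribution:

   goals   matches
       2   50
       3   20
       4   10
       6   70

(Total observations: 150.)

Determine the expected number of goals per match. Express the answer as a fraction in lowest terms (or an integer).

62/15

Total = 150, so P(goals=2) = 50/150, etc.
E[X] = (1/3)·2 + (2/15)·3 + (1/15)·4 + (7/15)·6
     = 62/15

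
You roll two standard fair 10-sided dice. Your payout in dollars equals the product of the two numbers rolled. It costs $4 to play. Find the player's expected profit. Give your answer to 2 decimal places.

$26.25

Distribution of the product of the two numbers rolled: 1 w.p. 1/100, 2 w.p. 1/50, 3 w.p. 1/50, 4 w.p. 3/100, 5 w.p. 1/50, 6 w.p. 1/25, …
E[payout] = (1/100)·1 + (1/50)·2 + (1/50)·3 + (3/100)·4 + (1/50)·5 + (1/25)·6 + (1/50)·7 + (1/25)·8 + (3/100)·9 + (1/25)·10 + (1/25)·12 + (1/50)·14 + (1/50)·15 + (3/100)·16 + (1/25)·18 + (1/25)·20 + (1/50)·21 + (1/25)·24 + (1/100)·25 + (1/50)·27 + (1/50)·28 + (1/25)·30 + (1/50)·32 + (1/50)·35 + (3/100)·36 + (1/25)·40 + (1/50)·42 + (1/50)·45 + (1/50)·48 + (1/100)·49 + (1/50)·50 + (1/50)·54 + (1/50)·56 + (1/50)·60 + (1/50)·63 + (1/100)·64 + (1/50)·70 + (1/50)·72 + (1/50)·80 + (1/100)·81 + (1/50)·90 + (1/100)·100 = 121/4
Expected profit = 121/4 − 4 = 105/4 ≈ $26.25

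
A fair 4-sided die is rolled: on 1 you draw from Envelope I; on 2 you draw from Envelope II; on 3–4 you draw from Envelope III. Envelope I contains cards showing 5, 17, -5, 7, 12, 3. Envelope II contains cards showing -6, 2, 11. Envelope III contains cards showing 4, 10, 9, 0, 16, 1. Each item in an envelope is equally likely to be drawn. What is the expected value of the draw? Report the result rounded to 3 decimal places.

5.542

E[X | Envelope I] = (5 + 17 − 5 + 7 + 12 + 3)/6 = 13/2
E[X | Envelope II] = (-6 + 2 + 11)/3 = 7/3
E[X | Envelope III] = (4 + 10 + 9 + 0 + 16 + 1)/6 = 20/3
E[X] = (1/4)·13/2 + (1/4)·7/3 + (1/2)·20/3 = 133/24 ≈ 5.542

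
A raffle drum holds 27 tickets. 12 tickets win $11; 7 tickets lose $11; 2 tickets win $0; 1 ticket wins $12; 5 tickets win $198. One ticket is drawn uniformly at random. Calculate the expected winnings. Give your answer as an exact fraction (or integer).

1057/27 dollars

E[payout] = (12/27)·11 + (7/27)·(-11) + (2/27)·0 + (1/27)·12 + (5/27)·198 = 1057/27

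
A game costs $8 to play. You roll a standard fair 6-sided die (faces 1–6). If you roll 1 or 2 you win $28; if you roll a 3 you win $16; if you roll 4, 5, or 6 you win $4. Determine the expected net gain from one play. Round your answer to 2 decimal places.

$6.00

E[payout] = (1/2)·4 + (1/6)·16 + (1/3)·28 = 14
Expected profit = 14 − 8 = 6 ≈ $6.00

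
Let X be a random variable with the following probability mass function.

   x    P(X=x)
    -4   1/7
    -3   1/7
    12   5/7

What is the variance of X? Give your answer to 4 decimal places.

49.1020

E[X] = (1/7)·(-4) + (1/7)·(-3) + (5/7)·12 = 53/7
E[X²] = (1/7)·16 + (1/7)·9 + (5/7)·144 = 745/7
Var(X) = 745/7 − (53/7)² = 2406/49 ≈ 49.1020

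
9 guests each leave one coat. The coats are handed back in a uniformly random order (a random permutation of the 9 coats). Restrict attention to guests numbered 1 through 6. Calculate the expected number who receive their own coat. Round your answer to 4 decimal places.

0.6667

Let Xᵢ = 1 if person i gets their own coat. For each i, P(Xᵢ=1) = 1/9.
By linearity of expectation, E[X₁+…+X_6] = 6·(1/9) = 2/3.
≈ 0.6667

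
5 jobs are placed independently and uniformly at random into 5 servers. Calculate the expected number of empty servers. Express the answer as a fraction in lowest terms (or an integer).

Let Xⱼ=1 if server j is empty. P(Xⱼ=1) = ((5-1)/5)^5 = 1024/3125.
By linearity, E[#empty] = 5·1024/3125 = 1024/625.

1024/625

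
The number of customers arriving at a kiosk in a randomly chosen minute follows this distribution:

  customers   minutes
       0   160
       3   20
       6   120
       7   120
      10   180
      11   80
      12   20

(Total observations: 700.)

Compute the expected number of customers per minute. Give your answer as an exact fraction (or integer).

227/35

Total = 700, so P(customers=0) = 160/700, etc.
E[X] = (8/35)·0 + (1/35)·3 + (6/35)·6 + (6/35)·7 + (9/35)·10 + (4/35)·11 + (1/35)·12
     = 227/35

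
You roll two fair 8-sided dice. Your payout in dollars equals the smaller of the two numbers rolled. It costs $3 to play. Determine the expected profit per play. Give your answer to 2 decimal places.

Distribution of the smaller of the two numbers rolled: 1 w.p. 15/64, 2 w.p. 13/64, 3 w.p. 11/64, 4 w.p. 9/64, 5 w.p. 7/64, 6 w.p. 5/64, …
E[payout] = (15/64)·1 + (13/64)·2 + (11/64)·3 + (9/64)·4 + (7/64)·5 + (5/64)·6 + (3/64)·7 + (1/64)·8 = 51/16
Expected profit = 51/16 − 3 = 3/16 ≈ $0.19

$0.19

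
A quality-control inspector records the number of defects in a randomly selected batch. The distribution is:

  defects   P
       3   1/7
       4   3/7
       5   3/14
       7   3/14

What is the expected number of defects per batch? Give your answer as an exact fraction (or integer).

33/7

E[X] = (1/7)·3 + (3/7)·4 + (3/14)·5 + (3/14)·7
     = 33/7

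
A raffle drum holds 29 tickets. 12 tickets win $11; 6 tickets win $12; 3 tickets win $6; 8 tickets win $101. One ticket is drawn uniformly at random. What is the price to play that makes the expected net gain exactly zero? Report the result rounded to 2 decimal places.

E[payout] = (12/29)·11 + (6/29)·12 + (3/29)·6 + (8/29)·101 = 1030/29
Fair fee = E[payout] = 1030/29 ≈ $35.52

$35.52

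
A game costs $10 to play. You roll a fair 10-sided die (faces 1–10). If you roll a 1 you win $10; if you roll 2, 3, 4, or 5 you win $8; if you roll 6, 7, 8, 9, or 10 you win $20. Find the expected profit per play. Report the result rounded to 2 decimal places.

$4.20

E[payout] = (2/5)·8 + (1/10)·10 + (1/2)·20 = 71/5
Expected profit = 71/5 − 10 = 21/5 ≈ $4.20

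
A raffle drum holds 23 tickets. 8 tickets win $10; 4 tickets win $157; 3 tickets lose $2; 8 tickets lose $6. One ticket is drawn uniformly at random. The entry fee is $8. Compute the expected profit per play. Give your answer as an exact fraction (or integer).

470/23 dollars

E[payout] = (8/23)·10 + (4/23)·157 + (3/23)·(-2) + (8/23)·(-6) = 654/23
Expected profit = 654/23 − 8 = 470/23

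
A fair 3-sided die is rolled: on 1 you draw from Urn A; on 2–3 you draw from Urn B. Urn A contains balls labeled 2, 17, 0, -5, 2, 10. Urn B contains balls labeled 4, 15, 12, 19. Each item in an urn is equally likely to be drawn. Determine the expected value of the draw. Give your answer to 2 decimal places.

E[X | Urn A] = (2 + 17 + 0 − 5 + 2 + 10)/6 = 13/3
E[X | Urn B] = (4 + 15 + 12 + 19)/4 = 25/2
E[X] = (1/3)·13/3 + (2/3)·25/2 = 88/9 ≈ 9.78

9.78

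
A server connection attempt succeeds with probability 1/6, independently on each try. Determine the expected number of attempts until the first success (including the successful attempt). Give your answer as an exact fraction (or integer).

For a geometric distribution, E[trials] = 1/p = 1/(1/6) = 6.

6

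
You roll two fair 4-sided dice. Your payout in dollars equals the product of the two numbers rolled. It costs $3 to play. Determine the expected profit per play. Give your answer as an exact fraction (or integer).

Distribution of the product of the two numbers rolled: 1 w.p. 1/16, 2 w.p. 1/8, 3 w.p. 1/8, 4 w.p. 3/16, 6 w.p. 1/8, 8 w.p. 1/8, …
E[payout] = (1/16)·1 + (1/8)·2 + (1/8)·3 + (3/16)·4 + (1/8)·6 + (1/8)·8 + (1/16)·9 + (1/8)·12 + (1/16)·16 = 25/4
Expected profit = 25/4 − 3 = 13/4

13/4 dollars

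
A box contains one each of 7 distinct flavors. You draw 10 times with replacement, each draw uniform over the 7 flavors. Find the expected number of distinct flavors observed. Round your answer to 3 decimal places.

Let Xⱼ=1 if type j appears at least once. P(Xⱼ=1) = 1 − ((7−1)/7)^10 = 222009073/282475249.
E[#distinct] = 7·222009073/282475249 = 222009073/40353607.
≈ 5.502

5.502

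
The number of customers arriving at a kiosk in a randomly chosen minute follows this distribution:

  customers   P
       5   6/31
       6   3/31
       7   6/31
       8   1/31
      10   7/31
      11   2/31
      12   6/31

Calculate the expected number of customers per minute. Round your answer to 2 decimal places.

8.45

E[X] = (6/31)·5 + (3/31)·6 + (6/31)·7 + (1/31)·8 + (7/31)·10 + (2/31)·11 + (6/31)·12
     = 262/31 ≈ 8.45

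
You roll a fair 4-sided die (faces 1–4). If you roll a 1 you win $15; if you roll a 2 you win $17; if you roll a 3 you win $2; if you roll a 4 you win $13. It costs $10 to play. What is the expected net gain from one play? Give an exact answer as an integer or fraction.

7/4 dollars

E[payout] = (1/4)·2 + (1/4)·13 + (1/4)·15 + (1/4)·17 = 47/4
Expected profit = 47/4 − 10 = 7/4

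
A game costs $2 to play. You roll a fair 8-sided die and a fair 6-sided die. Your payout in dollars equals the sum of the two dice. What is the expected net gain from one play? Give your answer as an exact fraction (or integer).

Distribution of the sum of the two dice: 2 w.p. 1/48, 3 w.p. 1/24, 4 w.p. 1/16, 5 w.p. 1/12, 6 w.p. 5/48, 7 w.p. 1/8, …
E[payout] = (1/48)·2 + (1/24)·3 + (1/16)·4 + (1/12)·5 + (5/48)·6 + (1/8)·7 + (1/8)·8 + (1/8)·9 + (5/48)·10 + (1/12)·11 + (1/16)·12 + (1/24)·13 + (1/48)·14 = 8
Expected profit = 8 − 2 = 6

$6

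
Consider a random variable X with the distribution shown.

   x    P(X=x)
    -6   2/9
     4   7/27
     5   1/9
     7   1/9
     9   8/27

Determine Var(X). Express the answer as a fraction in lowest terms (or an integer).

22346/729

E[X] = (2/9)·(-6) + (7/27)·4 + (1/9)·5 + (1/9)·7 + (8/27)·9 = 100/27
E[X²] = (2/9)·36 + (7/27)·16 + (1/9)·25 + (1/9)·49 + (8/27)·81 = 1198/27
Var(X) = 1198/27 − (100/27)² = 22346/729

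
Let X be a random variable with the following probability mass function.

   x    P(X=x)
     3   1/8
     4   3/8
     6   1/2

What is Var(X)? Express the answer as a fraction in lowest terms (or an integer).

87/64

E[X] = (1/8)·3 + (3/8)·4 + (1/2)·6 = 39/8
E[X²] = (1/8)·9 + (3/8)·16 + (1/2)·36 = 201/8
Var(X) = 201/8 − (39/8)² = 87/64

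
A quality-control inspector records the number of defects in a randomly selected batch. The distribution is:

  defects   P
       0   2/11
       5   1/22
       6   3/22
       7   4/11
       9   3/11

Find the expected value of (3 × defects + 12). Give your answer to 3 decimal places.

E[3x+12] = (2/11)·12 + (1/22)·27 + (3/22)·30 + (4/11)·33 + (3/11)·39
     = 663/22 ≈ 30.136

30.136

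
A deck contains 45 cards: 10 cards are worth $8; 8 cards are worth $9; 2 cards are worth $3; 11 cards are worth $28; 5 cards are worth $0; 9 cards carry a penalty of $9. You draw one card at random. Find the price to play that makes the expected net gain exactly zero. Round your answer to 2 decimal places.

E[payout] = (10/45)·8 + (8/45)·9 + (2/45)·3 + (11/45)·28 + (5/45)·0 + (9/45)·(-9) = 77/9
Fair fee = E[payout] = 77/9 ≈ $8.56

$8.56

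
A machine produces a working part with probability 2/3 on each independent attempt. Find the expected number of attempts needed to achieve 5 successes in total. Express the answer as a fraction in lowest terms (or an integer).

By linearity (sum of 5 independent geometric waits), E[trials] = 5/p = 5/(2/3) = 15/2.

15/2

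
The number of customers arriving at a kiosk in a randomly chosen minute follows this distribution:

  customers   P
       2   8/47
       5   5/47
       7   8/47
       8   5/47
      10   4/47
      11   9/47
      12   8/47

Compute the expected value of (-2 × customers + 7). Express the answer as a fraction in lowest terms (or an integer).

E[-2x+7] = (8/47)·3 + (5/47)·(-3) + (8/47)·(-7) + (5/47)·(-9) + (4/47)·(-13) + (9/47)·(-15) + (8/47)·(-17)
     = -415/47

-415/47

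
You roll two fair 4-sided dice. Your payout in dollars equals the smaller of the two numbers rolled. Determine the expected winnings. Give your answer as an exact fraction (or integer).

15/8 dollars

Distribution of the smaller of the two numbers rolled: 1 w.p. 7/16, 2 w.p. 5/16, 3 w.p. 3/16, 4 w.p. 1/16
E[payout] = (7/16)·1 + (5/16)·2 + (3/16)·3 + (1/16)·4 = 15/8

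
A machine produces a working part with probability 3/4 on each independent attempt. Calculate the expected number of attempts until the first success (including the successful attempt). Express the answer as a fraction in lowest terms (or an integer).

4/3

For a geometric distribution, E[trials] = 1/p = 1/(3/4) = 4/3.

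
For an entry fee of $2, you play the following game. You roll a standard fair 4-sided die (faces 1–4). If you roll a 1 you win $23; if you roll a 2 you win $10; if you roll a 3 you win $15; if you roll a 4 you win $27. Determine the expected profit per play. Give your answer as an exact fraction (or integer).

E[payout] = (1/4)·10 + (1/4)·15 + (1/4)·23 + (1/4)·27 = 75/4
Expected profit = 75/4 − 2 = 67/4

67/4 dollars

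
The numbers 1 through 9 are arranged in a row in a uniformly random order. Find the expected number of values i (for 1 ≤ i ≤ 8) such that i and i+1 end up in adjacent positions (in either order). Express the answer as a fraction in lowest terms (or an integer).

For each i ∈ {1,…,8}, let Xᵢ = 1 if i and i+1 are adjacent. P(Xᵢ=1) = 2·(9−1)!/9! = 2/9.
By linearity, E[ΣXᵢ] = (8)·(2/9) = 16/9.

16/9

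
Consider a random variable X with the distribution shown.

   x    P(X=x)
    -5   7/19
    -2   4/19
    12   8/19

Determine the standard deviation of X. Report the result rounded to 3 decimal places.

7.931

E[X] = 53/19, E[X²] = 1343/19
Var(X) = E[X²] − (E[X])² = 1343/19 − 2809/361 = 22708/361
SD(X) = √(22708/361) ≈ 7.931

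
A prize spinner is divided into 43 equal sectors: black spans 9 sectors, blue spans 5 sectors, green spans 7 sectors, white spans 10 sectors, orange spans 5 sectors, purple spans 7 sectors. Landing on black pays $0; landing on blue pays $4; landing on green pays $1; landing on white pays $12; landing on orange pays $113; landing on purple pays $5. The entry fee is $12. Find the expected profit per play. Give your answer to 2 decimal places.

E[payout] = (9/43)·0 + (5/43)·4 + (7/43)·1 + (10/43)·12 + (5/43)·113 + (7/43)·5 = 747/43
Expected profit = 747/43 − 12 = 231/43 ≈ $5.37

$5.37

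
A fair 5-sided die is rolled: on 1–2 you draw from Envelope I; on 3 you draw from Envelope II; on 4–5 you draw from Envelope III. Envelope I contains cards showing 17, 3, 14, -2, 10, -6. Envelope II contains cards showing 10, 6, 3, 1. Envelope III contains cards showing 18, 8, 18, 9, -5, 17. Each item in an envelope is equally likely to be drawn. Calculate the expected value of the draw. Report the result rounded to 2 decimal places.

7.73

E[X | Envelope I] = (17 + 3 + 14 − 2 + 10 − 6)/6 = 6
E[X | Envelope II] = (10 + 6 + 3 + 1)/4 = 5
E[X | Envelope III] = (18 + 8 + 18 + 9 − 5 + 17)/6 = 65/6
E[X] = (2/5)·6 + (1/5)·5 + (2/5)·65/6 = 116/15 ≈ 7.73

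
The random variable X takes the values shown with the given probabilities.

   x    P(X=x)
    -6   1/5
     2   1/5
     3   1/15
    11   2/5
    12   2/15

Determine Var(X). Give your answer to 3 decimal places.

47.040

E[X] = (1/5)·(-6) + (1/5)·2 + (1/15)·3 + (2/5)·11 + (2/15)·12 = 27/5
E[X²] = (1/5)·36 + (1/5)·4 + (1/15)·9 + (2/5)·121 + (2/15)·144 = 381/5
Var(X) = 381/5 − (27/5)² = 1176/25 ≈ 47.040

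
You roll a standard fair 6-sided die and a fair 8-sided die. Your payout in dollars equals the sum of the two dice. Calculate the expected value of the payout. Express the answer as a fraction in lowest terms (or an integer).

$8

Distribution of the sum of the two dice: 2 w.p. 1/48, 3 w.p. 1/24, 4 w.p. 1/16, 5 w.p. 1/12, 6 w.p. 5/48, 7 w.p. 1/8, …
E[payout] = (1/48)·2 + (1/24)·3 + (1/16)·4 + (1/12)·5 + (5/48)·6 + (1/8)·7 + (1/8)·8 + (1/8)·9 + (5/48)·10 + (1/12)·11 + (1/16)·12 + (1/24)·13 + (1/48)·14 = 8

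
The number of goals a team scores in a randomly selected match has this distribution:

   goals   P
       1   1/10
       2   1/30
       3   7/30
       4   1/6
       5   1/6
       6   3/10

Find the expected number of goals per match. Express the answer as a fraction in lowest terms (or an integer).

25/6

E[X] = (1/10)·1 + (1/30)·2 + (7/30)·3 + (1/6)·4 + (1/6)·5 + (3/10)·6
     = 25/6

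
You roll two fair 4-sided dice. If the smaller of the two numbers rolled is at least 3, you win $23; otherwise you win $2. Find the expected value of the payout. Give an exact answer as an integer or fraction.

E[payout] = (3/4)·2 + (1/4)·23 = 29/4

29/4 dollars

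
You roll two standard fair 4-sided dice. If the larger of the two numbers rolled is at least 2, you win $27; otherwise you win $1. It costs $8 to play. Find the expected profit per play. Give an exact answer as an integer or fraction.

E[payout] = (1/16)·1 + (15/16)·27 = 203/8
Expected profit = 203/8 − 8 = 139/8

139/8 dollars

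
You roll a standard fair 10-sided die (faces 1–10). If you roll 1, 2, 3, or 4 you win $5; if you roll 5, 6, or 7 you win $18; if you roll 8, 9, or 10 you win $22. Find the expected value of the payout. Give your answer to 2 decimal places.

$14.00

E[payout] = (2/5)·5 + (3/10)·18 + (3/10)·22 = 14
≈ $14.00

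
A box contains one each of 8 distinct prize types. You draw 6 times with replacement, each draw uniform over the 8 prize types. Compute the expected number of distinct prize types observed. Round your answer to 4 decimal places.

Let Xⱼ=1 if type j appears at least once. P(Xⱼ=1) = 1 − ((8−1)/8)^6 = 144495/262144.
E[#distinct] = 8·144495/262144 = 144495/32768.
≈ 4.4096

4.4096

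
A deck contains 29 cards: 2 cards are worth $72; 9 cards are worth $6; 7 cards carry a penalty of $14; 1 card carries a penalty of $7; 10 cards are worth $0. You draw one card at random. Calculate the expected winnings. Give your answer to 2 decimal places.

E[payout] = (2/29)·72 + (9/29)·6 + (7/29)·(-14) + (1/29)·(-7) + (10/29)·0 = 93/29
≈ $3.21

$3.21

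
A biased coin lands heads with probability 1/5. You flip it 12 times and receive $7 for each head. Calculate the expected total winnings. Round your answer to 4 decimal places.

E[#heads] = 12·1/5 = 12/5 (linearity over flips).
E[winnings] = 7·12/5 = 84/5.
≈ 16.8000

$16.8000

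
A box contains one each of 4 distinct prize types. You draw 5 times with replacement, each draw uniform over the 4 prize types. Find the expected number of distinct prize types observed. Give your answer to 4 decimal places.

3.0508

Let Xⱼ=1 if type j appears at least once. P(Xⱼ=1) = 1 − ((4−1)/4)^5 = 781/1024.
E[#distinct] = 4·781/1024 = 781/256.
≈ 3.0508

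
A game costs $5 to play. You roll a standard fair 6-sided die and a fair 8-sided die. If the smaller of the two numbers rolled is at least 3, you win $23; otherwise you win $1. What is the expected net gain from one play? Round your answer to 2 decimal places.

E[payout] = (1/2)·1 + (1/2)·23 = 12
Expected profit = 12 − 5 = 7 ≈ $7.00

$7.00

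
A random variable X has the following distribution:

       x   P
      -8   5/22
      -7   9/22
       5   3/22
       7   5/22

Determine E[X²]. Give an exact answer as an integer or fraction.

1081/22

E[X²] = (5/22)·64 + (9/22)·49 + (3/22)·25 + (5/22)·49
     = 1081/22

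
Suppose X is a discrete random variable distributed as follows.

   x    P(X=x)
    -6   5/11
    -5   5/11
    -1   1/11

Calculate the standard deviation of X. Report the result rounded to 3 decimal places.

E[X] = -56/11, E[X²] = 306/11
Var(X) = E[X²] − (E[X])² = 306/11 − 3136/121 = 230/121
SD(X) = √(230/121) ≈ 1.379

1.379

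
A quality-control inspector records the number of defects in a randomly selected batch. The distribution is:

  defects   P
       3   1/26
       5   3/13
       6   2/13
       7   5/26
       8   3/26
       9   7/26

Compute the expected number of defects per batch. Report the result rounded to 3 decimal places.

6.885

E[X] = (1/26)·3 + (3/13)·5 + (2/13)·6 + (5/26)·7 + (3/26)·8 + (7/26)·9
     = 179/26 ≈ 6.885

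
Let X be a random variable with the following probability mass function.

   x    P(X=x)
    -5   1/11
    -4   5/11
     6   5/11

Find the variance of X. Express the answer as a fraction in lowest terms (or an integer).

E[X] = (1/11)·(-5) + (5/11)·(-4) + (5/11)·6 = 5/11
E[X²] = (1/11)·25 + (5/11)·16 + (5/11)·36 = 285/11
Var(X) = 285/11 − (5/11)² = 3110/121

3110/121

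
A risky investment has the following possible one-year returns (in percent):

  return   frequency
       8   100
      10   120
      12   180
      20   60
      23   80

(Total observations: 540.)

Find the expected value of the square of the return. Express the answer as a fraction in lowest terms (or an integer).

1844/9

Total = 540, so P(return=8) = 100/540, etc.
E[X²] = (5/27)·64 + (2/9)·100 + (1/3)·144 + (1/9)·400 + (4/27)·529
     = 1844/9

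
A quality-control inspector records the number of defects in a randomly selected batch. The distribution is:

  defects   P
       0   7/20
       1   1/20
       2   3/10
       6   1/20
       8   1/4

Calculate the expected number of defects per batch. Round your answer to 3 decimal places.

E[X] = (7/20)·0 + (1/20)·1 + (3/10)·2 + (1/20)·6 + (1/4)·8
     = 59/20 ≈ 2.950

2.950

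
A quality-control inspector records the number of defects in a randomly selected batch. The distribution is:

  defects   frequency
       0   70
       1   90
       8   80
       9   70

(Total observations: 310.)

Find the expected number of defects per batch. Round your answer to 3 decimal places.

4.387

Total = 310, so P(defects=0) = 70/310, etc.
E[X] = (7/31)·0 + (9/31)·1 + (8/31)·8 + (7/31)·9
     = 136/31 ≈ 4.387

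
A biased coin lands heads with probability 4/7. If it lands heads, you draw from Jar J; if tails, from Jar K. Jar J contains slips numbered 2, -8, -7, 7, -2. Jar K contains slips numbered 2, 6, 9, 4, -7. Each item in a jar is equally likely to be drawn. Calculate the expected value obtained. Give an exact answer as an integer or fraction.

2/7

E[X | Jar J] = (2 − 8 − 7 + 7 − 2)/5 = -8/5
E[X | Jar K] = (2 + 6 + 9 + 4 − 7)/5 = 14/5
E[X] = (4/7)·(-8/5) + (3/7)·14/5 = 2/7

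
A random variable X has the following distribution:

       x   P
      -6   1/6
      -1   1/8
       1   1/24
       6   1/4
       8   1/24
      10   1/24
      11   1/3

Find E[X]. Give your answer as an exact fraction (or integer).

29/6

E[X] = (1/6)·(-6) + (1/8)·(-1) + (1/24)·1 + (1/4)·6 + (1/24)·8 + (1/24)·10 + (1/3)·11
     = 29/6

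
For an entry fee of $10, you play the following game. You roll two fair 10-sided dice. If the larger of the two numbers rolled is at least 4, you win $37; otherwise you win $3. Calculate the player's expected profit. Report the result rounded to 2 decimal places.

$23.94

E[payout] = (9/100)·3 + (91/100)·37 = 1697/50
Expected profit = 1697/50 − 10 = 1197/50 ≈ $23.94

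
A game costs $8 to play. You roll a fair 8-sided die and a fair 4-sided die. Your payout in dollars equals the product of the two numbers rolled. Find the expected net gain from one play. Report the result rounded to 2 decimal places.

Distribution of the product of the two numbers rolled: 1 w.p. 1/32, 2 w.p. 1/16, 3 w.p. 1/16, 4 w.p. 3/32, 5 w.p. 1/32, 6 w.p. 3/32, …
E[payout] = (1/32)·1 + (1/16)·2 + (1/16)·3 + (3/32)·4 + (1/32)·5 + (3/32)·6 + (1/32)·7 + (3/32)·8 + (1/32)·9 + (1/32)·10 + (3/32)·12 + (1/32)·14 + (1/32)·15 + (1/16)·16 + (1/32)·18 + (1/32)·20 + (1/32)·21 + (1/16)·24 + (1/32)·28 + (1/32)·32 = 45/4
Expected profit = 45/4 − 8 = 13/4 ≈ $3.25

$3.25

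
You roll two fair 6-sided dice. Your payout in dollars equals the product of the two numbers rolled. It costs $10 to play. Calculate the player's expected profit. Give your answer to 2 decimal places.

Distribution of the product of the two numbers rolled: 1 w.p. 1/36, 2 w.p. 1/18, 3 w.p. 1/18, 4 w.p. 1/12, 5 w.p. 1/18, 6 w.p. 1/9, …
E[payout] = (1/36)·1 + (1/18)·2 + (1/18)·3 + (1/12)·4 + (1/18)·5 + (1/9)·6 + (1/18)·8 + (1/36)·9 + (1/18)·10 + (1/9)·12 + (1/18)·15 + (1/36)·16 + (1/18)·18 + (1/18)·20 + (1/18)·24 + (1/36)·25 + (1/18)·30 + (1/36)·36 = 49/4
Expected profit = 49/4 − 10 = 9/4 ≈ $2.25

$2.25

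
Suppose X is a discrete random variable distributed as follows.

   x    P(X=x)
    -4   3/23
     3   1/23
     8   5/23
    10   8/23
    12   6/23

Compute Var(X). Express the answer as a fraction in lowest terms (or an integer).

E[X] = (3/23)·(-4) + (1/23)·3 + (5/23)·8 + (8/23)·10 + (6/23)·12 = 183/23
E[X²] = (3/23)·16 + (1/23)·9 + (5/23)·64 + (8/23)·100 + (6/23)·144 = 2041/23
Var(X) = 2041/23 − (183/23)² = 13454/529

13454/529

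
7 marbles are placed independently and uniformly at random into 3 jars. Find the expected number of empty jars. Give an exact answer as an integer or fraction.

128/729

Let Xⱼ=1 if jar j is empty. P(Xⱼ=1) = ((3-1)/3)^7 = 128/2187.
By linearity, E[#empty] = 3·128/2187 = 128/729.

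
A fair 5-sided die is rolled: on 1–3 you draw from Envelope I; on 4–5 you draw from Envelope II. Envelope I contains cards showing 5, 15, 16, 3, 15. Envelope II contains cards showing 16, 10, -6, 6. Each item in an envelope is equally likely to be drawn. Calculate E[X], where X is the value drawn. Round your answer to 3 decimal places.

9.080

E[X | Envelope I] = (5 + 15 + 16 + 3 + 15)/5 = 54/5
E[X | Envelope II] = (16 + 10 − 6 + 6)/4 = 13/2
E[X] = (3/5)·54/5 + (2/5)·13/2 = 227/25 ≈ 9.080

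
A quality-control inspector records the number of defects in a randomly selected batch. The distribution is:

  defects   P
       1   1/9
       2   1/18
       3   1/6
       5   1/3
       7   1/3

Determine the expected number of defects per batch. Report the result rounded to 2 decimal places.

4.72

E[X] = (1/9)·1 + (1/18)·2 + (1/6)·3 + (1/3)·5 + (1/3)·7
     = 85/18 ≈ 4.72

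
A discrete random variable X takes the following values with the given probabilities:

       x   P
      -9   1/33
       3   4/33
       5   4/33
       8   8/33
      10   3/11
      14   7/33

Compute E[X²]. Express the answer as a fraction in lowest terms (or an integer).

3001/33

E[X²] = (1/33)·81 + (4/33)·9 + (4/33)·25 + (8/33)·64 + (3/11)·100 + (7/33)·196
     = 3001/33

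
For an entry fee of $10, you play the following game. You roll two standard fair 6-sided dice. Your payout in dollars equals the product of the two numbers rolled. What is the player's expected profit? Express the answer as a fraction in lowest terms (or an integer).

9/4 dollars

Distribution of the product of the two numbers rolled: 1 w.p. 1/36, 2 w.p. 1/18, 3 w.p. 1/18, 4 w.p. 1/12, 5 w.p. 1/18, 6 w.p. 1/9, …
E[payout] = (1/36)·1 + (1/18)·2 + (1/18)·3 + (1/12)·4 + (1/18)·5 + (1/9)·6 + (1/18)·8 + (1/36)·9 + (1/18)·10 + (1/9)·12 + (1/18)·15 + (1/36)·16 + (1/18)·18 + (1/18)·20 + (1/18)·24 + (1/36)·25 + (1/18)·30 + (1/36)·36 = 49/4
Expected profit = 49/4 − 10 = 9/4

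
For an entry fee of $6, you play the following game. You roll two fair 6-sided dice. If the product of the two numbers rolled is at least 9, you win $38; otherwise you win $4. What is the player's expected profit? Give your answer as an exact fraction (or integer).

E[payout] = (4/9)·4 + (5/9)·38 = 206/9
Expected profit = 206/9 − 6 = 152/9

152/9 dollars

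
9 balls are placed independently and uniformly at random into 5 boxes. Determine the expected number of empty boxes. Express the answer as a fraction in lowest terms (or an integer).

262144/390625

Let Xⱼ=1 if box j is empty. P(Xⱼ=1) = ((5-1)/5)^9 = 262144/1953125.
By linearity, E[#empty] = 5·262144/1953125 = 262144/390625.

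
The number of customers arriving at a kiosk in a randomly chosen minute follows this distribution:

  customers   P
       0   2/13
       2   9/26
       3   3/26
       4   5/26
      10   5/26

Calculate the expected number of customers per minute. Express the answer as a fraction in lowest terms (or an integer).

97/26

E[X] = (2/13)·0 + (9/26)·2 + (3/26)·3 + (5/26)·4 + (5/26)·10
     = 97/26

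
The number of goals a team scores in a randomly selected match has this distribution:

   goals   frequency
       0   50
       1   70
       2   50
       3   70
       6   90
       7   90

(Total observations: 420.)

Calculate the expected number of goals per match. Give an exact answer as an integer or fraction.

Total = 420, so P(goals=0) = 50/420, etc.
E[X] = (5/42)·0 + (1/6)·1 + (5/42)·2 + (1/6)·3 + (3/14)·6 + (3/14)·7
     = 155/42

155/42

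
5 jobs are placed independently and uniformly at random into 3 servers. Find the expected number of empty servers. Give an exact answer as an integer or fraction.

Let Xⱼ=1 if server j is empty. P(Xⱼ=1) = ((3-1)/3)^5 = 32/243.
By linearity, E[#empty] = 3·32/243 = 32/81.

32/81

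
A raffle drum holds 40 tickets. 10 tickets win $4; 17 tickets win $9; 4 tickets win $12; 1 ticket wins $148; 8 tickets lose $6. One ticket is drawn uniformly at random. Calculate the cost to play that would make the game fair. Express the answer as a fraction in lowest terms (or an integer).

E[payout] = (10/40)·4 + (17/40)·9 + (4/40)·12 + (1/40)·148 + (8/40)·(-6) = 341/40
Fair fee = E[payout] = 341/40

341/40 dollars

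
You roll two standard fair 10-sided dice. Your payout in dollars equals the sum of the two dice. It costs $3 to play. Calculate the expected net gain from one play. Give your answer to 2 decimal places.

Distribution of the sum of the two dice: 2 w.p. 1/100, 3 w.p. 1/50, 4 w.p. 3/100, 5 w.p. 1/25, 6 w.p. 1/20, 7 w.p. 3/50, …
E[payout] = (1/100)·2 + (1/50)·3 + (3/100)·4 + (1/25)·5 + (1/20)·6 + (3/50)·7 + (7/100)·8 + (2/25)·9 + (9/100)·10 + (1/10)·11 + (9/100)·12 + (2/25)·13 + (7/100)·14 + (3/50)·15 + (1/20)·16 + (1/25)·17 + (3/100)·18 + (1/50)·19 + (1/100)·20 = 11
Expected profit = 11 − 3 = 8 ≈ $8.00

$8.00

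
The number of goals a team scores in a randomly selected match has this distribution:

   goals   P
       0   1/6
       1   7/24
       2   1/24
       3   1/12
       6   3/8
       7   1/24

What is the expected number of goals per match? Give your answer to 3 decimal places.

3.167

E[X] = (1/6)·0 + (7/24)·1 + (1/24)·2 + (1/12)·3 + (3/8)·6 + (1/24)·7
     = 19/6 ≈ 3.167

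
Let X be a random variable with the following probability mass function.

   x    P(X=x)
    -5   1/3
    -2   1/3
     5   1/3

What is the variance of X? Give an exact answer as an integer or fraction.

158/9

E[X] = (1/3)·(-5) + (1/3)·(-2) + (1/3)·5 = -2/3
E[X²] = (1/3)·25 + (1/3)·4 + (1/3)·25 = 18
Var(X) = 18 − (-2/3)² = 158/9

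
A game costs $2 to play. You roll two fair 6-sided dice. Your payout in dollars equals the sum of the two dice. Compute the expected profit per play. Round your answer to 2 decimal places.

$5.00

Distribution of the sum of the two dice: 2 w.p. 1/36, 3 w.p. 1/18, 4 w.p. 1/12, 5 w.p. 1/9, 6 w.p. 5/36, 7 w.p. 1/6, …
E[payout] = (1/36)·2 + (1/18)·3 + (1/12)·4 + (1/9)·5 + (5/36)·6 + (1/6)·7 + (5/36)·8 + (1/9)·9 + (1/12)·10 + (1/18)·11 + (1/36)·12 = 7
Expected profit = 7 − 2 = 5 ≈ $5.00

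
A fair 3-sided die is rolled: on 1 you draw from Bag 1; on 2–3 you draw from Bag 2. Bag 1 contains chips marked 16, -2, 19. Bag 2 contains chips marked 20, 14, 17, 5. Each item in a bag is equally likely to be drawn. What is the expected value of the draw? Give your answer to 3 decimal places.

13.000

E[X | Bag 1] = (16 − 2 + 19)/3 = 11
E[X | Bag 2] = (20 + 14 + 17 + 5)/4 = 14
E[X] = (1/3)·11 + (2/3)·14 = 13 ≈ 13.000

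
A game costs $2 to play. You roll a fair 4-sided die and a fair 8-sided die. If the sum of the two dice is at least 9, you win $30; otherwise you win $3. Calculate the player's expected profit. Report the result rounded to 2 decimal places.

$9.44

E[payout] = (11/16)·3 + (5/16)·30 = 183/16
Expected profit = 183/16 − 2 = 151/16 ≈ $9.44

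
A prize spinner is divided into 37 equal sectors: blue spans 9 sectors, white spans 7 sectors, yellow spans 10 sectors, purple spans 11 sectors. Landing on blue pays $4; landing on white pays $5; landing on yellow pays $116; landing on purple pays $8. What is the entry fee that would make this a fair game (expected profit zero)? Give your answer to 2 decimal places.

$35.65

E[payout] = (9/37)·4 + (7/37)·5 + (10/37)·116 + (11/37)·8 = 1319/37
Fair fee = E[payout] = 1319/37 ≈ $35.65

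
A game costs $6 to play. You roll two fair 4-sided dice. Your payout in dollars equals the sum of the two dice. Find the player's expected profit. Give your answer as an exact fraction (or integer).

Distribution of the sum of the two dice: 2 w.p. 1/16, 3 w.p. 1/8, 4 w.p. 3/16, 5 w.p. 1/4, 6 w.p. 3/16, 7 w.p. 1/8, …
E[payout] = (1/16)·2 + (1/8)·3 + (3/16)·4 + (1/4)·5 + (3/16)·6 + (1/8)·7 + (1/16)·8 = 5
Expected profit = 5 − 6 = -1

-$1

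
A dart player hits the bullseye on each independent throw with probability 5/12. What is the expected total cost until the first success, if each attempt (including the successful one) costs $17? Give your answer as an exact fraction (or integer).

E[#attempts] = 1/p = 12/5; E[cost] = 17·12/5 = 204/5.

204/5 dollars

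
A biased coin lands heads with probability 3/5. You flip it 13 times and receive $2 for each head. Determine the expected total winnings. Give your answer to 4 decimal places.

E[#heads] = 13·3/5 = 39/5 (linearity over flips).
E[winnings] = 2·39/5 = 78/5.
≈ 15.6000

$15.6000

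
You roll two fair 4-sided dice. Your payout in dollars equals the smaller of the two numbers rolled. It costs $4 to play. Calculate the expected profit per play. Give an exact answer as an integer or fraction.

-17/8 dollars

Distribution of the smaller of the two numbers rolled: 1 w.p. 7/16, 2 w.p. 5/16, 3 w.p. 3/16, 4 w.p. 1/16
E[payout] = (7/16)·1 + (5/16)·2 + (3/16)·3 + (1/16)·4 = 15/8
Expected profit = 15/8 − 4 = -17/8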